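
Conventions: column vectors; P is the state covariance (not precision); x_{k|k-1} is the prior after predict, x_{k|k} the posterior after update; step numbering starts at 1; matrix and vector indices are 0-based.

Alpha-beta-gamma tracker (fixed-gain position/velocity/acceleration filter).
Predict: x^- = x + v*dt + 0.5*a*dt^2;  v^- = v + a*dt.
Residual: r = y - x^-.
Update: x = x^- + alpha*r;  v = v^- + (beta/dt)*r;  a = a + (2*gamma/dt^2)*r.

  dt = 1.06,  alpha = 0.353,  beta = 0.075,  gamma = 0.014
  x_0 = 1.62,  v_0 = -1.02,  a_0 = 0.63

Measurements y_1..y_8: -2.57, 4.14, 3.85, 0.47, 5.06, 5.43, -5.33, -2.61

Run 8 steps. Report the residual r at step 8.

resid = -9.9632

step 1: x_pred=0.8927  r=-3.4627  x^+=-0.3296  v^+=-0.5972  a^+=0.5437
step 2: x_pred=-0.6572  r=4.7972  x^+=1.0362  v^+=0.3186  a^+=0.6633
step 3: x_pred=1.7465  r=2.1035  x^+=2.4890  v^+=1.1704  a^+=0.7157
step 4: x_pred=4.1318  r=-3.6618  x^+=2.8392  v^+=1.6700  a^+=0.6244
step 5: x_pred=4.9601  r=0.0999  x^+=4.9954  v^+=2.3389  a^+=0.6269
step 6: x_pred=7.8268  r=-2.3968  x^+=6.9807  v^+=2.8339  a^+=0.5672
step 7: x_pred=10.3033  r=-15.6333  x^+=4.7847  v^+=2.3289  a^+=0.1776
step 8: x_pred=7.3532  r=-9.9632  x^+=3.8362  v^+=1.8123  a^+=-0.0707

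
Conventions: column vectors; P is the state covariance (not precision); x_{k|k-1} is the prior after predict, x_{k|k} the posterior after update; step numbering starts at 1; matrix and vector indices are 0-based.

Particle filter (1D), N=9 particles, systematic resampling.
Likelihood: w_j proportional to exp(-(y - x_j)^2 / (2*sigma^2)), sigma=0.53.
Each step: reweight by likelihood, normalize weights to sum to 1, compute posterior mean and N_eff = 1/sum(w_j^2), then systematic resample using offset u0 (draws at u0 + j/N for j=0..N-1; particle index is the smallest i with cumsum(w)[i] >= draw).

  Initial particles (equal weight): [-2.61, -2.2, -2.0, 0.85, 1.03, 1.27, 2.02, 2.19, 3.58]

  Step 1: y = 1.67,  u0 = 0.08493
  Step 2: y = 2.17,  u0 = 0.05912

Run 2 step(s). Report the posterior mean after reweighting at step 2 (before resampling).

step 1: w=[0.0000, 0.0000, 0.0000, 0.1021, 0.1629, 0.2541, 0.2716, 0.2088, 0.0005]  mean=1.5850  Neff=4.5684  idx=[3, 4, 5, 5, 6, 6, 6, 7, 7]
step 2: w=[0.0082, 0.0180, 0.0430, 0.0430, 0.1748, 0.1748, 0.1748, 0.1818, 0.1818]  mean=1.9899  Neff=6.1811  idx=[2, 4, 4, 5, 6, 6, 7, 8, 8]

post_mean = 1.9899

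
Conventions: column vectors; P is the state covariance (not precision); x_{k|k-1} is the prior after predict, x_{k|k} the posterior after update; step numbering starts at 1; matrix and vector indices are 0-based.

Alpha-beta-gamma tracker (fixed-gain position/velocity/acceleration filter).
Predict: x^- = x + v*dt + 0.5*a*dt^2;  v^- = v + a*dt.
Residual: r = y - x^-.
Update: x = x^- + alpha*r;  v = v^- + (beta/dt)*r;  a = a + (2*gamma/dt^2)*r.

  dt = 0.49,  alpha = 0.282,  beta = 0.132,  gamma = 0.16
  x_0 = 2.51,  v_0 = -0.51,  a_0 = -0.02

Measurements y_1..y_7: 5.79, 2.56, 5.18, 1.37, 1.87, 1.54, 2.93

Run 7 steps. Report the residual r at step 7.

step 1: x_pred=2.2577  r=3.5323  x^+=3.2538  v^+=0.4318  a^+=4.6878
step 2: x_pred=4.0281  r=-1.4681  x^+=3.6141  v^+=2.3333  a^+=2.7311
step 3: x_pred=5.0853  r=0.0947  x^+=5.1120  v^+=3.6970  a^+=2.8573
step 4: x_pred=7.2666  r=-5.8966  x^+=5.6037  v^+=3.5086  a^+=-5.0015
step 5: x_pred=6.7225  r=-4.8525  x^+=5.3541  v^+=-0.2493  a^+=-11.4688
step 6: x_pred=3.8551  r=-2.3151  x^+=3.2023  v^+=-6.4927  a^+=-14.5544
step 7: x_pred=-1.7264  r=4.6564  x^+=-0.4133  v^+=-12.3700  a^+=-8.3484

resid = 4.6564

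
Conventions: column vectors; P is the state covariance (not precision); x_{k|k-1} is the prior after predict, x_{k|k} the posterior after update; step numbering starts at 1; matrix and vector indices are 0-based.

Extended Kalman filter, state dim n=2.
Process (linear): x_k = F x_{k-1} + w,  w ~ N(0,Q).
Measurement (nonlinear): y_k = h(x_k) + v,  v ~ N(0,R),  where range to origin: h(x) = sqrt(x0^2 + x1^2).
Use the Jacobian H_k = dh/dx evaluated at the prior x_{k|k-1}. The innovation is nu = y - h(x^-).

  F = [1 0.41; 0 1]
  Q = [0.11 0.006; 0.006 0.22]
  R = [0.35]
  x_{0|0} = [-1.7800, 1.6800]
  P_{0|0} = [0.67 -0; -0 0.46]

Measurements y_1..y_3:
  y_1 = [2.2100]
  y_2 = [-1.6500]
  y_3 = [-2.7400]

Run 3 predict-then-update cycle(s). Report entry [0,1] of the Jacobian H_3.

step 1: x^-=[-1.0912, 1.6800]  P^-=[0.8573 0.1946; 0.1946 0.6800]  H_jac=[-0.5447 0.8386]  S=[0.9048]  K=[-0.3358; 0.5131]  nu=[0.2067]  x^+=[-1.1606, 1.7861]  P^+=[0.7553 0.3505; 0.3505 0.4418]
step 2: x^-=[-0.4283, 1.7861]  P^-=[1.2270 0.5376; 0.5376 0.6618]  H_jac=[-0.2332 0.9724]  S=[0.7987]  K=[0.2963; 0.6488]  nu=[-3.4867]  x^+=[-1.4614, -0.4760]  P^+=[1.1569 0.3841; 0.3841 0.3256]
step 3: x^-=[-1.6566, -0.4760]  P^-=[1.6365 0.5236; 0.5236 0.5456]  H_jac=[-0.9611 -0.2762]  S=[2.1813]  K=[-0.7874; -0.2998]  nu=[-4.4636]  x^+=[1.8580, 0.8621]  P^+=[0.2842 0.0087; 0.0087 0.3496]

H_jac[0,1] = -0.2762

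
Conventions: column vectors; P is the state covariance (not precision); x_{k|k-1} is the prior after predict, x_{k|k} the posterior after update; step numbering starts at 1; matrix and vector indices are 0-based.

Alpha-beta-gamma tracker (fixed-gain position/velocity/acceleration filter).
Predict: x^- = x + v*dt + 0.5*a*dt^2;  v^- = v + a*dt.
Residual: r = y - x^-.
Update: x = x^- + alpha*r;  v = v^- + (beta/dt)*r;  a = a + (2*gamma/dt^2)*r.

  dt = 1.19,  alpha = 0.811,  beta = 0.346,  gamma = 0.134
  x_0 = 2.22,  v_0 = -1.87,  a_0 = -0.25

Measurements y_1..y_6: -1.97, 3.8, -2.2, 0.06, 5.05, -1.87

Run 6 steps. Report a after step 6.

a_post = -0.3629

step 1: x_pred=-0.1823  r=-1.7877  x^+=-1.6321  v^+=-2.6873  a^+=-0.5883
step 2: x_pred=-5.2466  r=9.0466  x^+=2.0902  v^+=-0.7570  a^+=1.1238
step 3: x_pred=1.9850  r=-4.1850  x^+=-1.4090  v^+=-0.6366  a^+=0.3317
step 4: x_pred=-1.9317  r=1.9917  x^+=-0.3164  v^+=0.3373  a^+=0.7087
step 5: x_pred=0.5867  r=4.4633  x^+=4.2064  v^+=2.4783  a^+=1.5534
step 6: x_pred=8.2555  r=-10.1255  x^+=0.0437  v^+=1.3828  a^+=-0.3629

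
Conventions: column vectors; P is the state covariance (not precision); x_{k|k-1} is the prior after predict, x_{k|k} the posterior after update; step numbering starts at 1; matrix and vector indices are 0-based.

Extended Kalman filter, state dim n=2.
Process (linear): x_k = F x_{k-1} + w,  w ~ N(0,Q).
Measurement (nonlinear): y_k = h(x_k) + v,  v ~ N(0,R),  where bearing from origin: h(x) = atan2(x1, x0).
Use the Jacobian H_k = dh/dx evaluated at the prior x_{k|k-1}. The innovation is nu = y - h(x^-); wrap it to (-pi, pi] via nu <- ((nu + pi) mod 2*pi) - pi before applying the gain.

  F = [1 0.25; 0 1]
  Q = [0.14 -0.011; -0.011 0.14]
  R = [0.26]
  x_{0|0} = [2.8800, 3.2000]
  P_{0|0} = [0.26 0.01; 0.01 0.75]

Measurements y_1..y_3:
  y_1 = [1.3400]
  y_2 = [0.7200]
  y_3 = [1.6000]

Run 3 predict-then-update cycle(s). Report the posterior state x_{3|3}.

x_post = [5.2805, 3.8064]

step 1: x^-=[3.6800, 3.2000]  P^-=[0.4519 0.1865; 0.1865 0.8900]  H_jac=[-0.1346 0.1547]  S=[0.2817]  K=[-0.1134; 0.3998]  nu=[0.6243]  x^+=[3.6092, 3.4496]  P^+=[0.4483 0.1993; 0.1993 0.8450]
step 2: x^-=[4.4716, 3.4496]  P^-=[0.7407 0.3995; 0.3995 0.9850]  H_jac=[-0.1082 0.1402]  S=[0.2759]  K=[-0.0873; 0.3439]  nu=[0.0629]  x^+=[4.4661, 3.4712]  P^+=[0.7386 0.4078; 0.4078 0.9523]
step 3: x^-=[5.3339, 3.4712]  P^-=[1.1420 0.6349; 0.6349 1.0923]  H_jac=[-0.0857 0.1317]  S=[0.2730]  K=[-0.0523; 0.3276]  nu=[1.0231]  x^+=[5.2805, 3.8064]  P^+=[1.1413 0.6396; 0.6396 1.0630]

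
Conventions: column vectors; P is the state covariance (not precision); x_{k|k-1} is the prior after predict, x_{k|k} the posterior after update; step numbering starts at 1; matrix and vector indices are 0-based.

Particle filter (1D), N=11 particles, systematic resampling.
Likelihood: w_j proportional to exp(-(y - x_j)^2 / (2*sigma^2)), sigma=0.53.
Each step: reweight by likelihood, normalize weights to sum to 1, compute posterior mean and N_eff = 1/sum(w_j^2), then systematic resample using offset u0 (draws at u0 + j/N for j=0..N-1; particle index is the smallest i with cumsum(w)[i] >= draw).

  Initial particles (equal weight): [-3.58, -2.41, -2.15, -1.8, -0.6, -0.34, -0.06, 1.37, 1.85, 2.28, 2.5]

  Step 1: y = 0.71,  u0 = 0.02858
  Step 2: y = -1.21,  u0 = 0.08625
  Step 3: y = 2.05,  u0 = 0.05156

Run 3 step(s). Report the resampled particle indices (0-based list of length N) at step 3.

step 1: w=[0.0000, 0.0000, 0.0000, 0.0000, 0.0424, 0.1265, 0.3133, 0.4145, 0.0891, 0.0112, 0.0030]  mean=0.6784  Neff=3.3800  idx=[4, 5, 6, 6, 6, 7, 7, 7, 7, 7, 8]
step 2: w=[0.4862, 0.2451, 0.0896, 0.0896, 0.0896, 0.0000, 0.0000, 0.0000, 0.0000, 0.0000, 0.0000]  mean=-0.3911  Neff=3.1200  idx=[0, 0, 0, 0, 0, 1, 1, 1, 2, 3, 4]
step 3: w=[0.0031, 0.0031, 0.0031, 0.0031, 0.0031, 0.0315, 0.0315, 0.0315, 0.2967, 0.2967, 0.2967]  mean=-0.0947  Neff=3.7428  idx=[6, 8, 8, 8, 9, 9, 9, 9, 10, 10, 10]

resampled_idx = [6, 8, 8, 8, 9, 9, 9, 9, 10, 10, 10]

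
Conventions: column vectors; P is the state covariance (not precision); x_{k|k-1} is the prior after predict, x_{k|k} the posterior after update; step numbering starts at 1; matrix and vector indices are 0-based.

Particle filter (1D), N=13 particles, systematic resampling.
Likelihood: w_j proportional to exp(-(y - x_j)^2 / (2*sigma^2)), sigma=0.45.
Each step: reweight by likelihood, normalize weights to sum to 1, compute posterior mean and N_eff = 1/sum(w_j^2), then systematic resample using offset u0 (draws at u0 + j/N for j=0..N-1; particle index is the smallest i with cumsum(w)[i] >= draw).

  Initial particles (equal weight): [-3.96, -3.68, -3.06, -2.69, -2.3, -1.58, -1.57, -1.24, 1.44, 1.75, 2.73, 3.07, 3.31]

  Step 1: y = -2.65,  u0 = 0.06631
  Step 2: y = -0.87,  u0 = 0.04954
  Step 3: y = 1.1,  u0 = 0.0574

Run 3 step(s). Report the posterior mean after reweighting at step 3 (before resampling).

post_mean = -1.5700

step 1: w=[0.0055, 0.0280, 0.2534, 0.3823, 0.2836, 0.0227, 0.0215, 0.0028, 0.0000, 0.0000, 0.0000, 0.0000, 0.0000]  mean=-2.6544  Neff=3.4170  idx=[2, 2, 2, 3, 3, 3, 3, 3, 4, 4, 4, 4, 6]
step 2: w=[0.0000, 0.0000, 0.0000, 0.0009, 0.0009, 0.0009, 0.0009, 0.0009, 0.0197, 0.0197, 0.0197, 0.0197, 0.9167]  mean=-1.6325  Neff=1.1877  idx=[10, 12, 12, 12, 12, 12, 12, 12, 12, 12, 12, 12, 12]
step 3: w=[0.0000, 0.0833, 0.0833, 0.0833, 0.0833, 0.0833, 0.0833, 0.0833, 0.0833, 0.0833, 0.0833, 0.0833, 0.0833]  mean=-1.5700  Neff=12.0000  idx=[1, 2, 3, 4, 5, 6, 7, 8, 9, 9, 10, 11, 12]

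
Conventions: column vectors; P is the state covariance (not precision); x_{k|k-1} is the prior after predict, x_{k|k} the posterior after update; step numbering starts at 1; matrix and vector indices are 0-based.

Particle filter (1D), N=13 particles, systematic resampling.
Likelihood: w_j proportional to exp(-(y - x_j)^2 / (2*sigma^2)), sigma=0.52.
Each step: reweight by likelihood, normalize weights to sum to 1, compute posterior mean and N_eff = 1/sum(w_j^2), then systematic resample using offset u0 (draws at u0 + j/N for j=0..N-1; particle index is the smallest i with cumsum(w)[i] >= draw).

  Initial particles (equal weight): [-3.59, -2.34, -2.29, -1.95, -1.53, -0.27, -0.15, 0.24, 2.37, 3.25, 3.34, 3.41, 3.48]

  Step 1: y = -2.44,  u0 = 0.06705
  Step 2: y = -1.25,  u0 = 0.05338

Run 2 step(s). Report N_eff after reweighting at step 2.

N_eff = 7.4182

step 1: w=[0.0300, 0.3402, 0.3324, 0.2223, 0.0749, 0.0001, 0.0000, 0.0000, 0.0000, 0.0000, 0.0000, 0.0000, 0.0000]  mean=-2.2134  Neff=3.5438  idx=[1, 1, 1, 1, 2, 2, 2, 2, 2, 3, 3, 3, 4]
step 2: w=[0.0347, 0.0347, 0.0347, 0.0347, 0.0423, 0.0423, 0.0423, 0.0423, 0.0423, 0.1263, 0.1263, 0.1263, 0.2704]  mean=-1.9625  Neff=7.4182  idx=[1, 3, 5, 7, 9, 9, 10, 10, 11, 12, 12, 12, 12]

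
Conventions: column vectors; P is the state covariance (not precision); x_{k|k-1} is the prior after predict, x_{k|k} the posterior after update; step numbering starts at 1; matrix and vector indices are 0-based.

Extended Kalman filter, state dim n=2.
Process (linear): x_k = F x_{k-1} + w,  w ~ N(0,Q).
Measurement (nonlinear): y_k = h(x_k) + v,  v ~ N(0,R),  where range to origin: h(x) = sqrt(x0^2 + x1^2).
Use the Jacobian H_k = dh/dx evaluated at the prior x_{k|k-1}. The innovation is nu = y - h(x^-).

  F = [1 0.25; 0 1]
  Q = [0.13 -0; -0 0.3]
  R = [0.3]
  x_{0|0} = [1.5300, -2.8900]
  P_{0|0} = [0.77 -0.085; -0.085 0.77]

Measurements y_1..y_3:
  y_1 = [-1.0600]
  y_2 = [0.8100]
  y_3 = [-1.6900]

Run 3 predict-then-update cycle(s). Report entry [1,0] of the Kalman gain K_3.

step 1: x^-=[0.8075, -2.8900]  P^-=[0.9056 0.1075; 0.1075 1.0700]  H_jac=[0.2691 -0.9631]  S=[1.3024]  K=[0.1076; -0.7691]  nu=[-4.0607]  x^+=[0.3705, 0.2329]  P^+=[0.8905 0.2153; 0.2153 0.2997]
step 2: x^-=[0.4287, 0.2329]  P^-=[1.1469 0.2902; 0.2902 0.5997]  H_jac=[0.8787 0.4774]  S=[1.5657]  K=[0.7322; 0.3457]  nu=[0.3221]  x^+=[0.6645, 0.3443]  P^+=[0.3076 -0.1061; -0.1061 0.4126]
step 3: x^-=[0.7506, 0.3443]  P^-=[0.4104 -0.0030; -0.0030 0.7126]  H_jac=[0.9089 0.4169]  S=[0.7606]  K=[0.4887; 0.3870]  nu=[-2.5158]  x^+=[-0.4790, -0.6294]  P^+=[0.2287 -0.1468; -0.1468 0.5986]

K[1,0] = 0.3870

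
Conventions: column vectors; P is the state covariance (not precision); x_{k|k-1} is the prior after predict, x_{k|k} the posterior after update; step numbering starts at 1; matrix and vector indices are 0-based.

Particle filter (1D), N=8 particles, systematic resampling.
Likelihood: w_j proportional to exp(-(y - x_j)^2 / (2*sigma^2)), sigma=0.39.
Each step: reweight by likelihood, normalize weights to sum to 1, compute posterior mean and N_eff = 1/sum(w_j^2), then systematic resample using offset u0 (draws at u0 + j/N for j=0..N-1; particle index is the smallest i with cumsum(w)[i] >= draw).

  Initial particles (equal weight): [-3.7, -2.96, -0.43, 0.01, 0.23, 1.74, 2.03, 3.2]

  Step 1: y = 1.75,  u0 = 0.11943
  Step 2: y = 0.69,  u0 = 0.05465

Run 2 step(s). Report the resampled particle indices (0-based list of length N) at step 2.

resampled_idx = [0, 0, 1, 1, 2, 2, 3, 4]

step 1: w=[0.0000, 0.0000, 0.0000, 0.0000, 0.0003, 0.5635, 0.4356, 0.0006]  mean=1.8667  Neff=1.9712  idx=[5, 5, 5, 5, 6, 6, 6, 6]
step 2: w=[0.2268, 0.2268, 0.2268, 0.2268, 0.0232, 0.0232, 0.0232, 0.0232]  mean=1.7669  Neff=4.8110  idx=[0, 0, 1, 1, 2, 2, 3, 4]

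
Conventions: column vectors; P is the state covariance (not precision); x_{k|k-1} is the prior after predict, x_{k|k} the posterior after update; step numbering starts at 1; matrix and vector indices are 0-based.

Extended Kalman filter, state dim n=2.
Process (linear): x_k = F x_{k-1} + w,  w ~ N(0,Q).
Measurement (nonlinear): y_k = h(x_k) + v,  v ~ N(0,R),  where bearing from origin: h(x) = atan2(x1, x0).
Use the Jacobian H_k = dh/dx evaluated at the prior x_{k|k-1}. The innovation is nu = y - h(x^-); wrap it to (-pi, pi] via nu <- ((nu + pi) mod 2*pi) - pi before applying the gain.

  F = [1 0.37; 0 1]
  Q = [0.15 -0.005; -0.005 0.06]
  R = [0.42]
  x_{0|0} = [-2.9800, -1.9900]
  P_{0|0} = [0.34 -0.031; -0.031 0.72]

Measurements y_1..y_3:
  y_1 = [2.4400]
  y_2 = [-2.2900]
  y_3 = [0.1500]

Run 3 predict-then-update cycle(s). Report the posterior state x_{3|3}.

step 1: x^-=[-3.7163, -1.9900]  P^-=[0.5656 0.2304; 0.2304 0.7800]  H_jac=[0.1120 -0.2091]  S=[0.4504]  K=[0.0337; -0.3049]  nu=[-1.1932]  x^+=[-3.7565, -1.6262]  P^+=[0.5651 0.2350; 0.2350 0.7381]
step 2: x^-=[-4.3582, -1.6262]  P^-=[0.9901 0.5031; 0.5031 0.7981]  H_jac=[0.0752 -0.2014]  S=[0.4427]  K=[-0.0608; -0.2777]  nu=[0.4944]  x^+=[-4.3882, -1.7635]  P^+=[0.9884 0.4957; 0.4957 0.7640]
step 3: x^-=[-5.0407, -1.7635]  P^-=[1.6098 0.7733; 0.7733 0.8240]  H_jac=[0.0618 -0.1767]  S=[0.4350]  K=[-0.0854; -0.2249]  nu=[2.9550]  x^+=[-5.2930, -2.4281]  P^+=[1.6067 0.7650; 0.7650 0.8020]

x_post = [-5.2930, -2.4281]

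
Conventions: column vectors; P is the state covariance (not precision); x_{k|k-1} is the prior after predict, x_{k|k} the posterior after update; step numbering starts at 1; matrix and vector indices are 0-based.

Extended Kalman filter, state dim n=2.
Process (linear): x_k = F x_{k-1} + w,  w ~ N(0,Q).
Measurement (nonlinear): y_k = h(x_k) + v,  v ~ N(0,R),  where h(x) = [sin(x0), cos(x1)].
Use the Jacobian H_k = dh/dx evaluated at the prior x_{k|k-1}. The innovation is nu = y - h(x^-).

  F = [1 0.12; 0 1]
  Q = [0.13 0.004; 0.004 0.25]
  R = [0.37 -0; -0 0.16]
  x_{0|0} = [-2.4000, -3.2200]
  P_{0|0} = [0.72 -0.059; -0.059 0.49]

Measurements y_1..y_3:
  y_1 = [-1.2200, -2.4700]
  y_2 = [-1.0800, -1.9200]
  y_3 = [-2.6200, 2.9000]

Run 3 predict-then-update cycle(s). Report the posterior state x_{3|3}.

x_post = [-1.8561, -7.3540]

step 1: x^-=[-2.7864, -3.2200]  P^-=[0.8429 0.0038; 0.0038 0.7400]  H_jac=[-0.9376 0.0000; 0.0000 -0.0783]  S=[1.1110 0.0003; 0.0003 0.1645]  K=[-0.7114 -0.0006; -0.0031 -0.3523]  nu=[-0.8722, -1.4731]  x^+=[-2.1650, -2.6984]  P^+=[0.2807 0.0012; 0.0012 0.7196]
step 2: x^-=[-2.4889, -2.6984]  P^-=[0.4214 0.0916; 0.0916 0.9696]  H_jac=[-0.7944 0.0000; 0.0000 0.4289]  S=[0.6359 -0.0312; -0.0312 0.3383]  K=[-0.5231 0.0678; -0.0544 1.2240]  nu=[-0.4726, -1.0166]  x^+=[-2.3106, -3.9171]  P^+=[0.2436 0.0253; 0.0253 0.4567]
step 3: x^-=[-2.7807, -3.9171]  P^-=[0.3863 0.0841; 0.0841 0.7067]  H_jac=[-0.9356 0.0000; 0.0000 -0.7000]  S=[0.7081 0.0551; 0.0551 0.5063]  K=[-0.5056 -0.0613; -0.0354 -0.9732]  nu=[-2.2668, 3.6141]  x^+=[-1.8561, -7.3540]  P^+=[0.2000 0.0140; 0.0140 0.2224]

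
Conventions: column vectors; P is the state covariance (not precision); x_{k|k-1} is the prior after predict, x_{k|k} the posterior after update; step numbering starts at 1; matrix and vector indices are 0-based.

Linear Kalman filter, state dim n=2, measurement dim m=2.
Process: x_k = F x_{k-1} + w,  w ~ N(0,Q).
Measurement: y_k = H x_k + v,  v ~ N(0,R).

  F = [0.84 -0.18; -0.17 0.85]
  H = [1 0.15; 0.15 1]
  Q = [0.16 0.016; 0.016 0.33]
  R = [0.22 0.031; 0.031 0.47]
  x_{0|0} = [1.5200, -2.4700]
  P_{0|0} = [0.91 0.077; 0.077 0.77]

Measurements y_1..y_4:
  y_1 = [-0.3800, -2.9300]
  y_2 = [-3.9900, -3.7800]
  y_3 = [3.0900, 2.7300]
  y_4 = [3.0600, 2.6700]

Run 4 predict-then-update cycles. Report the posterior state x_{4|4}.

step 1: x^-=[1.7214, -2.3579]  P^-=[0.8038 -0.1744; -0.1744 0.8904]  S=[0.9915 0.1068; 0.1068 1.3261]  K=[0.7956 -0.1047; -0.1124 0.6607]  nu=[-1.7477, -0.8303]  x^+=[0.4179, -2.7101]  P^+=[0.1795 -0.0515; -0.0515 0.3148]
step 2: x^-=[0.8388, -2.3746]  P^-=[0.3124 -0.0961; -0.0961 0.5775]  S=[0.5166 0.0662; 0.0662 1.0257]  K=[0.5879 -0.0860; -0.0895 0.5547]  nu=[-4.4727, -1.5312]  x^+=[-1.6589, -2.8239]  P^+=[0.1330 -0.0421; -0.0421 0.2643]
step 3: x^-=[-0.8852, -2.1183]  P^-=[0.2751 -0.0748; -0.0748 0.5370]  S=[0.4848 0.0763; 0.0763 0.9907]  K=[0.5565 -0.0767; -0.0726 0.5363]  nu=[4.2930, 4.9811]  x^+=[1.1216, 0.2413]  P^+=[0.1257 -0.0377; -0.0377 0.2554]
step 4: x^-=[0.8988, 0.0144]  P^-=[0.2684 -0.0691; -0.0691 0.5291]  S=[0.4795 0.0800; 0.0800 0.9844]  K=[0.5504 -0.0740; -0.0674 0.5324]  nu=[2.1591, 2.5208]  x^+=[1.9005, 1.2111]  P^+=[0.1242 -0.0364; -0.0364 0.2536]

x_post = [1.9005, 1.2111]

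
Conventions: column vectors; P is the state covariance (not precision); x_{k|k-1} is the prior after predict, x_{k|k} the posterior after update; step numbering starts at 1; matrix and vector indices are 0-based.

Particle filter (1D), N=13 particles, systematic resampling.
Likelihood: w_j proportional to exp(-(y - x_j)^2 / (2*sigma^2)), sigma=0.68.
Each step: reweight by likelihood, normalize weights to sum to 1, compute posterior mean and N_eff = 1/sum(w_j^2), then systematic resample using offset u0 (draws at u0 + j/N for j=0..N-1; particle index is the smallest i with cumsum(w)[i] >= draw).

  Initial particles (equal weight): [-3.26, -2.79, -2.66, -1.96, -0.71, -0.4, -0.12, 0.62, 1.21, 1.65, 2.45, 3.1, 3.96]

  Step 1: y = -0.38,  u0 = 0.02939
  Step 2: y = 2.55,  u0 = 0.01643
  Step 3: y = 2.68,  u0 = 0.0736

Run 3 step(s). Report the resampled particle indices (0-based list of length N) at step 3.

step 1: w=[0.0000, 0.0006, 0.0011, 0.0203, 0.2688, 0.3023, 0.2811, 0.1026, 0.0197, 0.0035, 0.0001, 0.0000, 0.0000]  mean=-0.2967  Neff=3.9373  idx=[4, 4, 4, 4, 5, 5, 5, 5, 6, 6, 6, 7, 7]
step 2: w=[0.0003, 0.0003, 0.0003, 0.0003, 0.0022, 0.0022, 0.0022, 0.0022, 0.0120, 0.0120, 0.0120, 0.4770, 0.4770]  mean=0.5829  Neff=2.1950  idx=[8, 11, 11, 11, 11, 11, 11, 12, 12, 12, 12, 12, 12]
step 3: w=[0.0017, 0.0832, 0.0832, 0.0832, 0.0832, 0.0832, 0.0832, 0.0832, 0.0832, 0.0832, 0.0832, 0.0832, 0.0832]  mean=0.6187  Neff=12.0406  idx=[1, 2, 3, 4, 5, 6, 7, 8, 9, 10, 11, 12, 12]

resampled_idx = [1, 2, 3, 4, 5, 6, 7, 8, 9, 10, 11, 12, 12]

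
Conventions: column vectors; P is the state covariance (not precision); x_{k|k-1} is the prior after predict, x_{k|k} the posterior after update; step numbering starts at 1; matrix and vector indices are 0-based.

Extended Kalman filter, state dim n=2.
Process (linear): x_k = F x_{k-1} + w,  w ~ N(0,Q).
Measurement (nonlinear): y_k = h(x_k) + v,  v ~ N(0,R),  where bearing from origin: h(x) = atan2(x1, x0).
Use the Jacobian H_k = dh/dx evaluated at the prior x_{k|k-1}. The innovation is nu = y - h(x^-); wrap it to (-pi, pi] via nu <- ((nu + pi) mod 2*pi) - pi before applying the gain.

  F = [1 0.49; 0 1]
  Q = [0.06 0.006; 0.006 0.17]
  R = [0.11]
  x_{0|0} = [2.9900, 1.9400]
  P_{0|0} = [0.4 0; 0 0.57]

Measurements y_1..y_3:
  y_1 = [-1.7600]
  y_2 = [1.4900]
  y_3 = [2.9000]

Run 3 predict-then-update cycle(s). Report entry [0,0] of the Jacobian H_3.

step 1: x^-=[3.9406, 1.9400]  P^-=[0.5969 0.2853; 0.2853 0.7400]  H_jac=[-0.1006 0.2043]  S=[0.1352]  K=[-0.0129; 0.9059]  nu=[-2.2175]  x^+=[3.9692, -0.0687]  P^+=[0.5968 0.2869; 0.2869 0.6291]
step 2: x^-=[3.9355, -0.0687]  P^-=[1.0890 0.6011; 0.6011 0.7991]  H_jac=[0.0044 0.2540]  S=[0.1629]  K=[0.9668; 1.2621]  nu=[1.5075]  x^+=[5.3929, 1.8339]  P^+=[0.9367 0.4023; 0.4023 0.5395]
step 3: x^-=[6.2915, 1.8339]  P^-=[1.5205 0.6727; 0.6727 0.7095]  H_jac=[-0.0427 0.1465]  S=[0.1196]  K=[0.2811; 0.6290]  nu=[2.6164]  x^+=[7.0270, 3.4796]  P^+=[1.5111 0.6515; 0.6515 0.6622]

H_jac[0,0] = -0.0427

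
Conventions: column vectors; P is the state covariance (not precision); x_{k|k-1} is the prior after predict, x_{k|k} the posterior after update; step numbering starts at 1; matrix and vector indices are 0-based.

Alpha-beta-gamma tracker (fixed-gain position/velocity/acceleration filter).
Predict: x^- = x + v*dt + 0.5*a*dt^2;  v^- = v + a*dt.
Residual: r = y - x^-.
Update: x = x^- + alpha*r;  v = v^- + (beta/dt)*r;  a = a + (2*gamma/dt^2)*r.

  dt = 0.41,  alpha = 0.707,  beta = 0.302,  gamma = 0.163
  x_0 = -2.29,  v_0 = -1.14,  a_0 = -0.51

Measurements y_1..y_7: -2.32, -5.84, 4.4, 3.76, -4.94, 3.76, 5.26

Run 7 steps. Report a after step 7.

step 1: x_pred=-2.8003  r=0.4803  x^+=-2.4607  v^+=-0.9953  a^+=0.4214
step 2: x_pred=-2.8334  r=-3.0066  x^+=-4.9591  v^+=-3.0372  a^+=-5.4094
step 3: x_pred=-6.6590  r=11.0590  x^+=1.1597  v^+=2.8908  a^+=16.0375
step 4: x_pred=3.6929  r=0.0671  x^+=3.7403  v^+=9.5156  a^+=16.1676
step 5: x_pred=9.0006  r=-13.9406  x^+=-0.8554  v^+=5.8759  a^+=-10.8678
step 6: x_pred=0.6403  r=3.1197  x^+=2.8459  v^+=3.7180  a^+=-4.8176
step 7: x_pred=3.9654  r=1.2946  x^+=4.8807  v^+=2.6964  a^+=-2.3070

a_post = -2.3070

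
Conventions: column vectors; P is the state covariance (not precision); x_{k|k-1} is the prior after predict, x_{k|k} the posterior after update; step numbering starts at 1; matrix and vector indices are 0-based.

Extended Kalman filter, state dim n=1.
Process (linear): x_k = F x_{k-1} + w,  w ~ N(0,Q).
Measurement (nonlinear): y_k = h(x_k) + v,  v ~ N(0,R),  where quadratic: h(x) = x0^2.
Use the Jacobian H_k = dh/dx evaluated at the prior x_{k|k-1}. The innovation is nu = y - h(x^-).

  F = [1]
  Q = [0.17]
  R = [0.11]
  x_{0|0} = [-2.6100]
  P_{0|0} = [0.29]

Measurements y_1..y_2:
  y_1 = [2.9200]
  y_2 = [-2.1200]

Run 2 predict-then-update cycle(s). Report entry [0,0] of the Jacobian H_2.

step 1: x^-=[-2.6100]  P^-=[0.4600]  H_jac=[-5.2200]  S=[12.6443]  K=[-0.1899]  nu=[-3.8921]  x^+=[-1.8709]  P^+=[0.0040]
step 2: x^-=[-1.8709]  P^-=[0.1740]  H_jac=[-3.7417]  S=[2.5461]  K=[-0.2557]  nu=[-5.6202]  x^+=[-0.4337]  P^+=[0.0075]

H_jac[0,0] = -3.7417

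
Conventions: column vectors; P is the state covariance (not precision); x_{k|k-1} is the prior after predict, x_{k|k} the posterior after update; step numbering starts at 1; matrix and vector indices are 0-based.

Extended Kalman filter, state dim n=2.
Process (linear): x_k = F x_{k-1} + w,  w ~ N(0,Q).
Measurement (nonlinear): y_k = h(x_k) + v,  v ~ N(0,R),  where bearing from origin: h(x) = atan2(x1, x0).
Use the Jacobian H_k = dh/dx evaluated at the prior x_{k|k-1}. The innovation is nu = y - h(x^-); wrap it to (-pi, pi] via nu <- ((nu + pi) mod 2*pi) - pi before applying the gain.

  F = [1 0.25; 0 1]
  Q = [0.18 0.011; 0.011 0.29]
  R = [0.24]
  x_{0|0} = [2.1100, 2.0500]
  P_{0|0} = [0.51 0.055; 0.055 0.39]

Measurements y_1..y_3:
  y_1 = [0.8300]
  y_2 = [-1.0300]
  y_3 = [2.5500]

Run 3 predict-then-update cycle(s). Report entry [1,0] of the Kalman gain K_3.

step 1: x^-=[2.6225, 2.0500]  P^-=[0.7419 0.1635; 0.1635 0.6800]  H_jac=[-0.1850 0.2367]  S=[0.2892]  K=[-0.3408; 0.4520]  nu=[0.1665]  x^+=[2.5657, 2.1253]  P^+=[0.7083 0.2080; 0.2080 0.6209]
step 2: x^-=[3.0971, 2.1253]  P^-=[1.0311 0.3743; 0.3743 0.9109]  H_jac=[-0.1506 0.2195]  S=[0.2825]  K=[-0.2589; 0.5082]  nu=[-1.6314]  x^+=[3.5195, 1.2962]  P^+=[1.0122 0.4115; 0.4115 0.8380]
step 3: x^-=[3.8436, 1.2962]  P^-=[1.4503 0.6320; 0.6320 1.1280]  H_jac=[-0.0788 0.2336]  S=[0.2873]  K=[0.1162; 0.7439]  nu=[2.2247]  x^+=[4.1020, 2.9511]  P^+=[1.4464 0.6071; 0.6071 0.9690]

K[1,0] = 0.7439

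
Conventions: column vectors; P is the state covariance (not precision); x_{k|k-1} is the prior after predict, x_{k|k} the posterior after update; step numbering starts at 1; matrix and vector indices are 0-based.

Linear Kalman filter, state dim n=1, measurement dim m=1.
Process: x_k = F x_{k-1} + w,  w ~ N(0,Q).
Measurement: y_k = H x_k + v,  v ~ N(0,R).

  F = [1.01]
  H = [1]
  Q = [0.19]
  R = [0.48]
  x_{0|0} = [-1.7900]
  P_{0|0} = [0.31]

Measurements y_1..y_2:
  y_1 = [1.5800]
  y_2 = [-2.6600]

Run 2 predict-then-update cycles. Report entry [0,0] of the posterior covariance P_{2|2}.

P_post[0,0] = 0.2299

step 1: x^-=[-1.8079]  P^-=[0.5062]  S=[0.9862]  K=[0.5133]  nu=[3.3879]  x^+=[-0.0689]  P^+=[0.2464]
step 2: x^-=[-0.0696]  P^-=[0.4413]  S=[0.9213]  K=[0.4790]  nu=[-2.5904]  x^+=[-1.3104]  P^+=[0.2299]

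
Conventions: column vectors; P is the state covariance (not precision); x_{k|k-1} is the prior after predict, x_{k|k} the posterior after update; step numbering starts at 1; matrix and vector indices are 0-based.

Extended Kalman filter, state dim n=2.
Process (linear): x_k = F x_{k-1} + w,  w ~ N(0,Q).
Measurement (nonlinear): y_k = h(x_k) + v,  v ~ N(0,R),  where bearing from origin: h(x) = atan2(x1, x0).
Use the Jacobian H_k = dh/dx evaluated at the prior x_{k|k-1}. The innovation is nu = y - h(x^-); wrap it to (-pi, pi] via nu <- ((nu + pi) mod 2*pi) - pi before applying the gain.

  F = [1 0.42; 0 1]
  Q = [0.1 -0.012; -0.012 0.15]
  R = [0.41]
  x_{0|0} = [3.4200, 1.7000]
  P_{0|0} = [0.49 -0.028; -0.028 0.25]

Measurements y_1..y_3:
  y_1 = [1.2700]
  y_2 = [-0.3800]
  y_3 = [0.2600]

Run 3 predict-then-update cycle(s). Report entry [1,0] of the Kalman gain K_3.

K[1,0] = 0.2075

step 1: x^-=[4.1340, 1.7000]  P^-=[0.6106 0.0650; 0.0650 0.4000]  H_jac=[-0.0851 0.2069]  S=[0.4293]  K=[-0.0897; 0.1799]  nu=[0.8799]  x^+=[4.0551, 1.8583]  P^+=[0.6071 0.0719; 0.0719 0.3861]
step 2: x^-=[4.8356, 1.8583]  P^-=[0.8357 0.2221; 0.2221 0.5361]  H_jac=[-0.0692 0.1802]  S=[0.4259]  K=[-0.0419; 0.1907]  nu=[-0.7469]  x^+=[4.8669, 1.7159]  P^+=[0.8349 0.2255; 0.2255 0.5206]
step 3: x^-=[5.5875, 1.7159]  P^-=[1.2162 0.4322; 0.4322 0.6706]  H_jac=[-0.0502 0.1635]  S=[0.4239]  K=[0.0226; 0.2075]  nu=[-0.0379]  x^+=[5.5867, 1.7080]  P^+=[1.2159 0.4302; 0.4302 0.6524]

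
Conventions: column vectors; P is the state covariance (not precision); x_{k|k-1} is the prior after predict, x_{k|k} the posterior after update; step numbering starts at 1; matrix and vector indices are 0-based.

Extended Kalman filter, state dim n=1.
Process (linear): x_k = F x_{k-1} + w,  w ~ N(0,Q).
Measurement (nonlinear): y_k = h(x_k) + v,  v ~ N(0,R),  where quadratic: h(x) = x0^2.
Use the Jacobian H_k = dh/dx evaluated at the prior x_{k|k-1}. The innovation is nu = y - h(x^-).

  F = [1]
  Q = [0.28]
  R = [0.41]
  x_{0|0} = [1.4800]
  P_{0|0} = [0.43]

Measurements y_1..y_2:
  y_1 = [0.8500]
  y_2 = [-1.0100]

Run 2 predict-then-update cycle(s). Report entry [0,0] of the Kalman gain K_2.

K[0,0] = 0.3690

step 1: x^-=[1.4800]  P^-=[0.7100]  H_jac=[2.9600]  S=[6.6307]  K=[0.3169]  nu=[-1.3404]  x^+=[1.0552]  P^+=[0.0439]
step 2: x^-=[1.0552]  P^-=[0.3239]  H_jac=[2.1103]  S=[1.8525]  K=[0.3690]  nu=[-2.1234]  x^+=[0.2717]  P^+=[0.0717]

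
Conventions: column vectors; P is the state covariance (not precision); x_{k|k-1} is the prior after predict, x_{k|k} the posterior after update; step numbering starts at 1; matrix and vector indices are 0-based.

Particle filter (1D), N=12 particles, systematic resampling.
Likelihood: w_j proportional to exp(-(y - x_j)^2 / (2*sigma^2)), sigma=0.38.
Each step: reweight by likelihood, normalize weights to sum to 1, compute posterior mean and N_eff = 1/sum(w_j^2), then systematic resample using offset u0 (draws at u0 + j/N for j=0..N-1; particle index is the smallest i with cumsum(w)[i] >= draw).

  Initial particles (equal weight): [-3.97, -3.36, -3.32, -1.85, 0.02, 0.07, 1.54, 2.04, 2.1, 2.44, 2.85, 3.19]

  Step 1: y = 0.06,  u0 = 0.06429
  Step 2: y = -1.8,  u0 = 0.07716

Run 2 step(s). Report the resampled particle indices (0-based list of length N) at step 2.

step 1: w=[0.0000, 0.0000, 0.0000, 0.0000, 0.4986, 0.5012, 0.0003, 0.0000, 0.0000, 0.0000, 0.0000, 0.0000]  mean=0.0454  Neff=2.0010  idx=[4, 4, 4, 4, 4, 4, 5, 5, 5, 5, 5, 5]
step 2: w=[0.1091, 0.1091, 0.1091, 0.1091, 0.1091, 0.1091, 0.0576, 0.0576, 0.0576, 0.0576, 0.0576, 0.0576]  mean=0.0373  Neff=10.9542  idx=[0, 1, 2, 2, 3, 4, 5, 6, 7, 8, 10, 11]

resampled_idx = [0, 1, 2, 2, 3, 4, 5, 6, 7, 8, 10, 11]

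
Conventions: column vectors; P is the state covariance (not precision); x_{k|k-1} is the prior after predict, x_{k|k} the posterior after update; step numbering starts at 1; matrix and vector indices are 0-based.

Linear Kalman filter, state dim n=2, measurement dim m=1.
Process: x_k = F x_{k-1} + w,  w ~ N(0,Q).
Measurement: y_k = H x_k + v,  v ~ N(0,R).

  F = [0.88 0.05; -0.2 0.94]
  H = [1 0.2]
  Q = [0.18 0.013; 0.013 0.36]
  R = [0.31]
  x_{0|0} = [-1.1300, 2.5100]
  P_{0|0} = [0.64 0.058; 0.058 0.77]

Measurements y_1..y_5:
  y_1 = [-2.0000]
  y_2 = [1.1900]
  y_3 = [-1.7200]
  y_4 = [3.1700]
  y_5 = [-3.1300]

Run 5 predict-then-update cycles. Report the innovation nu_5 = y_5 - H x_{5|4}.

innov = [-4.5905]

step 1: x^-=[-0.8689, 2.5854]  P^-=[0.6826 -0.0161; -0.0161 1.0442]  S=[1.0280]  K=[0.6609; 0.1875]  nu=[-1.6482]  x^+=[-1.9582, 2.2763]  P^+=[0.2336 -0.1435; -0.1435 1.0080]
step 2: x^-=[-1.6094, 2.5314]  P^-=[0.3508 -0.0980; -0.0980 1.3140]  S=[0.6742]  K=[0.4913; 0.2445]  nu=[2.2932]  x^+=[-0.4829, 3.0920]  P^+=[0.1881 -0.1789; -0.1789 1.2737]
step 3: x^-=[-0.2703, 3.0031]  P^-=[0.3131 -0.1065; -0.1065 1.5602]  S=[0.6429]  K=[0.4539; 0.3198]  nu=[-2.0503]  x^+=[-1.2009, 2.3475]  P^+=[0.1807 -0.1998; -0.1998 1.4945]
step 4: x^-=[-0.9394, 2.4468]  P^-=[0.3061 -0.1118; -0.1118 1.7629]  S=[0.6418]  K=[0.4420; 0.3751]  nu=[3.6200]  x^+=[0.6606, 3.8047]  P^+=[0.1807 -0.2182; -0.2182 1.6726]
step 5: x^-=[0.7716, 3.4443]  P^-=[0.3049 -0.1185; -0.1185 1.9272]  S=[0.6446]  K=[0.4362; 0.4141]  nu=[-4.5905]  x^+=[-1.2309, 1.5435]  P^+=[0.1822 -0.2350; -0.2350 1.8166]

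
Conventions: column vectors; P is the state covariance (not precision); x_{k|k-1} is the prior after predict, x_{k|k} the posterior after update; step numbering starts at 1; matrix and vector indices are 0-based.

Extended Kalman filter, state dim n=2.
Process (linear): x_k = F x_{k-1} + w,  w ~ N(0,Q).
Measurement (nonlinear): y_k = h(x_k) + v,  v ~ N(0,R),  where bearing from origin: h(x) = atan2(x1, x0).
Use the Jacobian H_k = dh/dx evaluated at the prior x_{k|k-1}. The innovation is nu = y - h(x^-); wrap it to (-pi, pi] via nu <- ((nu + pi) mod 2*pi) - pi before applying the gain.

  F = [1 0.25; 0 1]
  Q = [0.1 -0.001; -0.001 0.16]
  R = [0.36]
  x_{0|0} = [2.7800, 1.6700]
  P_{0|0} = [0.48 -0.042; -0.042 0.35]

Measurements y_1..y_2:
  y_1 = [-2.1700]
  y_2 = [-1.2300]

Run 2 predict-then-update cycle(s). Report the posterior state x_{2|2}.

step 1: x^-=[3.1975, 1.6700]  P^-=[0.5809 0.0445; 0.0445 0.5100]  H_jac=[-0.1283 0.2457]  S=[0.3976]  K=[-0.1600; 0.3009]  nu=[-2.6513]  x^+=[3.6217, 0.8723]  P^+=[0.5707 0.0636; 0.0636 0.4740]
step 2: x^-=[3.8398, 0.8723]  P^-=[0.7321 0.1811; 0.1811 0.6340]  H_jac=[-0.0563 0.2476]  S=[0.3962]  K=[0.0093; 0.3706]  nu=[-1.4534]  x^+=[3.8264, 0.3337]  P^+=[0.7321 0.1798; 0.1798 0.5796]

x_post = [3.8264, 0.3337]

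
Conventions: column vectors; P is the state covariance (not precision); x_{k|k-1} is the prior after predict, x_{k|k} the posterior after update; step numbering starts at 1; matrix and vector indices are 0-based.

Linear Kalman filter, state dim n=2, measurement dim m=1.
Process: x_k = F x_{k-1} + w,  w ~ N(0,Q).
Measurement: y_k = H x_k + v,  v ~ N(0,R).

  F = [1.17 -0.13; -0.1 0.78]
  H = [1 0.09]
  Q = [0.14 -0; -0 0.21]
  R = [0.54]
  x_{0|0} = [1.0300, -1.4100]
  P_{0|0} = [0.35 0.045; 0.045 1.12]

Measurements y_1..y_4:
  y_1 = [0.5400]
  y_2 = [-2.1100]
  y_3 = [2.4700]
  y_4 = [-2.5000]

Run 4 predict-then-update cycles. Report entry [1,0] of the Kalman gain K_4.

step 1: x^-=[1.3884, -1.2028]  P^-=[0.6244 -0.1129; -0.1129 0.8879]  S=[1.1512]  K=[0.5335; -0.0286]  nu=[-0.7401]  x^+=[0.9935, -1.1816]  P^+=[0.2967 -0.0953; -0.0953 0.8869]
step 2: x^-=[1.3160, -1.0210]  P^-=[0.5901 -0.2128; -0.2128 0.7674]  S=[1.0980]  K=[0.5200; -0.1309]  nu=[-3.3341]  x^+=[-0.4177, -0.5844]  P^+=[0.2932 -0.1381; -0.1381 0.7486]
step 3: x^-=[-0.4127, -0.4141]  P^-=[0.5960 -0.2380; -0.2380 0.6899]  S=[1.0988]  K=[0.5230; -0.1601]  nu=[2.9199]  x^+=[1.1143, -0.8816]  P^+=[0.2955 -0.1460; -0.1460 0.6618]
step 4: x^-=[1.4184, -0.7991]  P^-=[0.6002 -0.2368; -0.2368 0.6384]  S=[1.1027]  K=[0.5249; -0.1627]  nu=[-3.8465]  x^+=[-0.6008, -0.1734]  P^+=[0.2963 -0.1427; -0.1427 0.6092]

K[1,0] = -0.1627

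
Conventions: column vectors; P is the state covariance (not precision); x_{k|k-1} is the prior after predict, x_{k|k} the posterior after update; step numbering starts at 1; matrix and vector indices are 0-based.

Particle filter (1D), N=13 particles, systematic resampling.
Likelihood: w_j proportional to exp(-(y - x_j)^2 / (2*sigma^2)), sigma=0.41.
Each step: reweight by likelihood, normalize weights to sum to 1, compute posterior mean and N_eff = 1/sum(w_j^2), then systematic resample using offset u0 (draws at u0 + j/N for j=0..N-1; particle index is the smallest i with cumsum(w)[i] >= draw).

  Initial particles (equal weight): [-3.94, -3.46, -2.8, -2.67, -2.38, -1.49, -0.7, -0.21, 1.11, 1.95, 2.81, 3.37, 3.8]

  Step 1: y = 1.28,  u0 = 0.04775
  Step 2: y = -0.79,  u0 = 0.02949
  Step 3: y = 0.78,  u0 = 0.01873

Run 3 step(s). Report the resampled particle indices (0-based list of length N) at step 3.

step 1: w=[0.0000, 0.0000, 0.0000, 0.0000, 0.0000, 0.0000, 0.0000, 0.0011, 0.7757, 0.2224, 0.0008, 0.0000, 0.0000]  mean=1.2966  Neff=1.5359  idx=[8, 8, 8, 8, 8, 8, 8, 8, 8, 8, 9, 9, 9]
step 2: w=[0.1000, 0.1000, 0.1000, 0.1000, 0.1000, 0.1000, 0.1000, 0.1000, 0.1000, 0.1000, 0.0000, 0.0000, 0.0000]  mean=1.1100  Neff=10.0001  idx=[0, 1, 1, 2, 3, 4, 4, 5, 6, 7, 7, 8, 9]
step 3: w=[0.0769, 0.0769, 0.0769, 0.0769, 0.0769, 0.0769, 0.0769, 0.0769, 0.0769, 0.0769, 0.0769, 0.0769, 0.0769]  mean=1.1100  Neff=13.0000  idx=[0, 1, 2, 3, 4, 5, 6, 7, 8, 9, 10, 11, 12]

resampled_idx = [0, 1, 2, 3, 4, 5, 6, 7, 8, 9, 10, 11, 12]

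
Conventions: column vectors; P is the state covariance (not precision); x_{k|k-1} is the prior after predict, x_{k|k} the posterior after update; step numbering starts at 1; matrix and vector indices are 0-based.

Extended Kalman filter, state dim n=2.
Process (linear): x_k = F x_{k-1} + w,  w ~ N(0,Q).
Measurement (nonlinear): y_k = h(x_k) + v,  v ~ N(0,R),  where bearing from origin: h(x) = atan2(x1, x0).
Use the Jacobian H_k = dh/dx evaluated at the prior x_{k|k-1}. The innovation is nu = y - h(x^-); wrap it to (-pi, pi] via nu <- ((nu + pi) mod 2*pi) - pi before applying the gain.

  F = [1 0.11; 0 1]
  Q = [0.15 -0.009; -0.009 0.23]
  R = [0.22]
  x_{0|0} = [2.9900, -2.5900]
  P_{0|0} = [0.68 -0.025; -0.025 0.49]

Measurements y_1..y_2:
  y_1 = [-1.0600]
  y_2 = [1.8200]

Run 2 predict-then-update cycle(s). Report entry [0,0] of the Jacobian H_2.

step 1: x^-=[2.7051, -2.5900]  P^-=[0.8304 0.0199; 0.0199 0.7200]  H_jac=[0.1847 0.1929]  S=[0.2765]  K=[0.5684; 0.5155]  nu=[-0.2963]  x^+=[2.5366, -2.7428]  P^+=[0.7411 -0.0611; -0.0611 0.6465]
step 2: x^-=[2.2349, -2.7428]  P^-=[0.8855 0.0010; 0.0010 0.8765]  H_jac=[0.2191 0.1785]  S=[0.2905]  K=[0.6684; 0.5394]  nu=[2.7071]  x^+=[4.0443, -1.2825]  P^+=[0.7557 -0.1038; -0.1038 0.7920]

H_jac[0,0] = 0.2191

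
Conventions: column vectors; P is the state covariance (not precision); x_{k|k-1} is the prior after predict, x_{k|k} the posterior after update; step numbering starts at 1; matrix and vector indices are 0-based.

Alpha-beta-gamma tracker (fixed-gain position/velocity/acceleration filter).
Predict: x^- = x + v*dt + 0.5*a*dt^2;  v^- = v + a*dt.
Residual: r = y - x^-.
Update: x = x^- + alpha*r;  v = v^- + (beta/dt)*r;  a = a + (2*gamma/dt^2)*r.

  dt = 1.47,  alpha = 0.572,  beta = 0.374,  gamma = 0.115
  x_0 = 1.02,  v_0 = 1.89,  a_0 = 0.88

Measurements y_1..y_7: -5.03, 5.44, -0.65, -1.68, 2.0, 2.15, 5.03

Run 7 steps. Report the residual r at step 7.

resid = 5.6015

step 1: x_pred=4.7491  r=-9.7791  x^+=-0.8445  v^+=0.6956  a^+=-0.1609
step 2: x_pred=0.0042  r=5.4358  x^+=3.1135  v^+=1.8421  a^+=0.4177
step 3: x_pred=6.2727  r=-6.9227  x^+=2.3129  v^+=0.6949  a^+=-0.3191
step 4: x_pred=2.9896  r=-4.6696  x^+=0.3186  v^+=-0.9623  a^+=-0.8161
step 5: x_pred=-1.9777  r=3.9777  x^+=0.2975  v^+=-1.1500  a^+=-0.3928
step 6: x_pred=-1.8173  r=3.9673  x^+=0.4520  v^+=-0.7180  a^+=0.0295
step 7: x_pred=-0.5715  r=5.6015  x^+=2.6326  v^+=0.7506  a^+=0.6257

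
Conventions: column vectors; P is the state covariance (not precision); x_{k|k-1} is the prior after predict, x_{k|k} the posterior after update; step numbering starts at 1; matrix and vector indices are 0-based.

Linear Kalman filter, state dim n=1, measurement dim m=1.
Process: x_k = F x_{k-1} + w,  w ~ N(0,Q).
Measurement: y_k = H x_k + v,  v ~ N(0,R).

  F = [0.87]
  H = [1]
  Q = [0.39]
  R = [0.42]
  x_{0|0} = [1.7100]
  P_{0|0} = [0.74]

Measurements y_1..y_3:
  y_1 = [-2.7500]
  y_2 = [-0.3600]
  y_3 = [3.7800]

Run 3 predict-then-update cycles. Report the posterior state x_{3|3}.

step 1: x^-=[1.4877]  P^-=[0.9501]  S=[1.3701]  K=[0.6935]  nu=[-4.2377]  x^+=[-1.4510]  P^+=[0.2913]
step 2: x^-=[-1.2623]  P^-=[0.6104]  S=[1.0304]  K=[0.5924]  nu=[0.9023]  x^+=[-0.7278]  P^+=[0.2488]
step 3: x^-=[-0.6332]  P^-=[0.5783]  S=[0.9983]  K=[0.5793]  nu=[4.4132]  x^+=[1.9234]  P^+=[0.2433]

x_post = [1.9234]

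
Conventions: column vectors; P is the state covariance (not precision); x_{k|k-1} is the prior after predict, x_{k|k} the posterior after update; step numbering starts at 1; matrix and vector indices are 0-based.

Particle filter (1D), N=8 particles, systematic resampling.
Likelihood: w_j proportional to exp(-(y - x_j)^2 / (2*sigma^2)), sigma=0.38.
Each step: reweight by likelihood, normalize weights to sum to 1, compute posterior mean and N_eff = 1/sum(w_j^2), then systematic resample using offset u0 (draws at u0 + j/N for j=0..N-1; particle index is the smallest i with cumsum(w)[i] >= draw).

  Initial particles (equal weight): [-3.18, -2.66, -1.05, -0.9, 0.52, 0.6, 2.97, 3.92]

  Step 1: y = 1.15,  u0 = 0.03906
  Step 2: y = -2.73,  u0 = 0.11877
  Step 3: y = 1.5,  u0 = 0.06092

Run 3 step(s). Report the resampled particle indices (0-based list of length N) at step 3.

resampled_idx = [0, 1, 2, 4, 5, 6, 6, 7]

step 1: w=[0.0000, 0.0000, 0.0000, 0.0000, 0.4190, 0.5810, 0.0000, 0.0000]  mean=0.5665  Neff=1.9489  idx=[4, 4, 4, 4, 5, 5, 5, 5]
step 2: w=[0.2152, 0.2152, 0.2152, 0.2152, 0.0348, 0.0348, 0.0348, 0.0348]  mean=0.5311  Neff=5.2598  idx=[0, 1, 1, 2, 2, 3, 4, 7]
step 3: w=[0.1068, 0.1068, 0.1068, 0.1068, 0.1068, 0.1068, 0.1797, 0.1797]  mean=0.5488  Neff=7.5197  idx=[0, 1, 2, 4, 5, 6, 6, 7]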